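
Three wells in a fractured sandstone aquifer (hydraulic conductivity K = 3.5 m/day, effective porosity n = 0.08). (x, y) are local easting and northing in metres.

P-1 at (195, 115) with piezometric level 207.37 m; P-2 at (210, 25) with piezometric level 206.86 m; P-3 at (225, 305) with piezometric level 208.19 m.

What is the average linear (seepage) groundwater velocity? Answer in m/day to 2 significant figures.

0.28 m/day

Differences from P-1: to P-2 (Δx, Δy, Δh) = (15, -90, -0.51); to P-3 = (30, 190, +0.82).
Solve a·Δx + b·Δy = Δh: det = 15·190 − 30·(-90) = 5550.
∂h/∂x = [(-0.51)·190 − (+0.82)·(-90)] / 5550 = -0.004162
∂h/∂y = [15·(+0.82) − 30·(-0.51)] / 5550 = +0.004973
|∇h| = √(-0.004162² + 0.004973²) = 0.006485
Seepage velocity v = K·i/n = 3.5 × 0.006485 / 0.08 = 0.2837 m/day.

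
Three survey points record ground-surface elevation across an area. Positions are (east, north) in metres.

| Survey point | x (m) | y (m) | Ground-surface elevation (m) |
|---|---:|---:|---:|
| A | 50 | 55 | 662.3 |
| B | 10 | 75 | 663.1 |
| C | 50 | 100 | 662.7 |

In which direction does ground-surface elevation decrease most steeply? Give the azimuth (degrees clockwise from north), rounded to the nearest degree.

With z = a·x + b·y + c and A as origin, the differences give:
  (-40)·a + 20·b = +0.8
  0·a + 45·b = +0.4
Eliminate b (×45 and ×20, subtract): -1800·a = 28.00 → a = ∂z/∂x = -0.01556
Back-substitute: b = ∂z/∂y = +0.008889.
Steepest decrease is along −∇f: components (+0.01556 E, -0.008889 N).
Azimuth = atan2(+0.01556, -0.008889) = 119.7° ≈ 120°.

120°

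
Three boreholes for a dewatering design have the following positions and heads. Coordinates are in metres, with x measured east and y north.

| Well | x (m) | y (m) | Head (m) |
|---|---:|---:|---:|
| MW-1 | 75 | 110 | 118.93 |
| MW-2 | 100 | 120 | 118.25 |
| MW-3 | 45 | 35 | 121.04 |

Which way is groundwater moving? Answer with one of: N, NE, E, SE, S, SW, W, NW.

Differences from MW-1: to MW-2 (Δx, Δy, Δh) = (25, 10, -0.68); to MW-3 = (-30, -75, +2.11).
Solve a·Δx + b·Δy = Δh: det = 25·(-75) − (-30)·10 = -1575.
∂h/∂x = [(-0.68)·(-75) − (+2.11)·10] / -1575 = -0.01898
∂h/∂y = [25·(+2.11) − (-30)·(-0.68)] / -1575 = -0.02054
Flow = −∇h = (+0.01898 east, +0.02054 north), which points northeast.

NE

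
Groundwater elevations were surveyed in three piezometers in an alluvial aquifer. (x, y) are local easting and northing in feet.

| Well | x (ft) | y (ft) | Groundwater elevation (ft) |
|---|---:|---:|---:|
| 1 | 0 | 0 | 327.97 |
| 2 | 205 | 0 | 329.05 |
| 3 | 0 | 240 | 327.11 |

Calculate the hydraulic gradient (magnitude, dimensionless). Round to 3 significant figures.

0.00637

∂h/∂x = (329.05 − 327.97) / (205 − 0) = +0.005268
∂h/∂y = (327.11 − 327.97) / (240 − 0) = -0.003583
|∇h| = √(0.005268² + -0.003583²) = 0.006371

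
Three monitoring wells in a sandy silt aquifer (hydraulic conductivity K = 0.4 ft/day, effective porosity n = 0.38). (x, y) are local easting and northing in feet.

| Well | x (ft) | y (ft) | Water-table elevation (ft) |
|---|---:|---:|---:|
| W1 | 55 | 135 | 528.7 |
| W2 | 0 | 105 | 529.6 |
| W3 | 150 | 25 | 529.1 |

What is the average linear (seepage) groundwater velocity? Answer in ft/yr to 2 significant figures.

6.0 ft/yr

Differences from W1: to W2 (Δx, Δy, Δh) = (-55, -30, +0.9); to W3 = (95, -110, +0.4).
Determinant of the coordinate differences = (-55)·(-110) − 95·(-30) = 8900.
∂h/∂x = [(+0.9)·(-110) − (+0.4)·(-30)] / 8900 = -0.009775
∂h/∂y = [(-55)·(+0.4) − 95·(+0.9)] / 8900 = -0.01208
|∇h| = √(-0.009775² + -0.01208²) = 0.01554
Seepage velocity v = K·i/n = 0.4 × 0.01554 / 0.38 = 0.01636 ft/day = 5.975 ft/yr.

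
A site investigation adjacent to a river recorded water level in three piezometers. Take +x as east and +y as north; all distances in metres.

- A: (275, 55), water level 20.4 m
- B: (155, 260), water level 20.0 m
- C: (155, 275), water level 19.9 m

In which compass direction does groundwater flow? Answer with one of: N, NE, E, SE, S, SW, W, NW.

With h = a·x + b·y + c and A as origin, the differences give:
  (-120)·a + 205·b = -0.4
  (-120)·a + 220·b = -0.5
Eliminate b (×220 and ×205, subtract): -1800·a = 14.50 → a = ∂h/∂x = -0.008056
Back-substitute: b = ∂h/∂y = -0.006667.
Flow = −∇h = (+0.008056 east, +0.006667 north), which points northeast.

NE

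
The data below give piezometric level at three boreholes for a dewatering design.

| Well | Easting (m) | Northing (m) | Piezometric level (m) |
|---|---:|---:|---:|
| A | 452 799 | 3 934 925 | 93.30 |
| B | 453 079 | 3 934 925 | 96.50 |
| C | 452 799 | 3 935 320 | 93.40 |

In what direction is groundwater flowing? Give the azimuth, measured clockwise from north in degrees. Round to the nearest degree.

269°

∂h/∂x = (96.50 − 93.30) / (453079 − 452799) = +0.01143
∂h/∂y = (93.40 − 93.30) / (3935320 − 3934925) = +0.0002532
Flow direction (−∇h) has components (-0.01143 E, -0.0002532 N).
Azimuth = atan2(E, N) = atan2(-0.01143, -0.0002532) = 268.7° ≈ 269°.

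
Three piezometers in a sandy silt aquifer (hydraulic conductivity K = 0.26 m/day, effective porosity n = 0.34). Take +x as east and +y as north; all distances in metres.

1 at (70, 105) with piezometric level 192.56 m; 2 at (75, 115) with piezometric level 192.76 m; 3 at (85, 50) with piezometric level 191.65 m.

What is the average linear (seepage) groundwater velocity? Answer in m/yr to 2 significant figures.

With h = a·x + b·y + c and 1 as origin, the differences give:
  5·a + 10·b = +0.20
  15·a + (-55)·b = -0.91
Eliminate b (×(-55) and ×10, subtract): -425·a = -1.900 → a = ∂h/∂x = +0.004471
Back-substitute: b = ∂h/∂y = +0.01776.
|∇h| = √(0.004471² + 0.01776²) = 0.01831
Seepage velocity v = K·i/n = 0.26 × 0.01831 / 0.34 = 0.014 m/day = 5.114 m/yr.

5.1 m/yr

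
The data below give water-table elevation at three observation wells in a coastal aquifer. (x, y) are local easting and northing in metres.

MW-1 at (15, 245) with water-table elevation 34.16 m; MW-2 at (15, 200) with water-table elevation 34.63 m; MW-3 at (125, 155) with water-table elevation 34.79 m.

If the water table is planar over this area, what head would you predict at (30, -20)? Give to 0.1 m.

Taking MW-1 as reference: MW-2−MW-1 = (0, -45, +0.47); MW-3−MW-1 = (110, -90, +0.63).
Solve a·Δx + b·Δy = Δh: det = 0·(-90) − 110·(-45) = 4950.
∂h/∂x = [(+0.47)·(-90) − (+0.63)·(-45)] / 4950 = -0.002818
∂h/∂y = [0·(+0.63) − 110·(+0.47)] / 4950 = -0.01044
h(30, -20) = 34.16 + (-0.002818)·(15) + (-0.01044)·(-265) = 34.16 -0.042 +2.768 = 36.886 m.

36.9 m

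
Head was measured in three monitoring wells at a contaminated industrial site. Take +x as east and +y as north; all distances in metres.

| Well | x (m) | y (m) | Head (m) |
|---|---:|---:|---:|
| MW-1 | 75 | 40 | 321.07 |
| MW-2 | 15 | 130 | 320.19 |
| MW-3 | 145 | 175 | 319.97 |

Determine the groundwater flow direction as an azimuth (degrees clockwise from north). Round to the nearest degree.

Taking MW-1 as reference: MW-2−MW-1 = (-60, 90, -0.88); MW-3−MW-1 = (70, 135, -1.10).
Solve a·Δx + b·Δy = Δh: det = (-60)·135 − 70·90 = -14400.
∂h/∂x = [(-0.88)·135 − (-1.10)·90] / -14400 = +0.001375
∂h/∂y = [(-60)·(-1.10) − 70·(-0.88)] / -14400 = -0.008861
Flow direction (−∇h) has components (-0.001375 E, +0.008861 N).
Azimuth = atan2(E, N) = atan2(-0.001375, +0.008861) = 351.2° ≈ 351°.

351°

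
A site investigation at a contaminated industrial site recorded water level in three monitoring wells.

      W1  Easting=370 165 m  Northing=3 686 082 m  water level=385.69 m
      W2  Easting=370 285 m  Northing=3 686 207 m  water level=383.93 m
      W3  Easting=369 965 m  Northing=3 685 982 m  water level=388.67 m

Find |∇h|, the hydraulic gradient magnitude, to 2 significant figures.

0.015

With h = a·x + b·y + c and W1 as origin, the differences give:
  120·a + 125·b = -1.76
  (-200)·a + (-100)·b = +2.98
Eliminate b (×(-100) and ×125, subtract): 13000·a = -196.500 → a = ∂h/∂x = -0.01512
Back-substitute: b = ∂h/∂y = +0.0004308.
|∇h| = √(-0.01512² + 0.0004308²) = 0.01513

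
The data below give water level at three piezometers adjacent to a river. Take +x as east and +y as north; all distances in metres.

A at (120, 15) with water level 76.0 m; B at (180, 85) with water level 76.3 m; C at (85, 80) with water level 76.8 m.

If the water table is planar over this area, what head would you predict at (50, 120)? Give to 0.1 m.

With h = a·x + b·y + c and A as origin, the differences give:
  60·a + 70·b = +0.3
  (-35)·a + 65·b = +0.8
Eliminate b (×65 and ×70, subtract): 6350·a = -36.50 → a = ∂h/∂x = -0.005748
Back-substitute: b = ∂h/∂y = +0.009213.
h(50, 120) = 76.0 + (-0.005748)·(-70) + (+0.009213)·(105) = 76.0 +0.402 +0.967 = 77.370 m.

77.4 m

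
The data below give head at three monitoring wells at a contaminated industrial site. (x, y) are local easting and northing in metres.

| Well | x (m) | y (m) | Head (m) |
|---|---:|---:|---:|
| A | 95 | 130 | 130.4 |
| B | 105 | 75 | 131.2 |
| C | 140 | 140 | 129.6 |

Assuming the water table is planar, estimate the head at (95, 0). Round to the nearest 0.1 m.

With h = a·x + b·y + c and A as origin, the differences give:
  10·a + (-55)·b = +0.8
  45·a + 10·b = -0.8
Eliminate b (×10 and ×(-55), subtract): 2575·a = -36.00 → a = ∂h/∂x = -0.01398
Back-substitute: b = ∂h/∂y = -0.01709.
h(95, 0) = 130.4 + (-0.01398)·(0) + (-0.01709)·(-130) = 130.4 -0.000 +2.221 = 132.621 m.

132.6 m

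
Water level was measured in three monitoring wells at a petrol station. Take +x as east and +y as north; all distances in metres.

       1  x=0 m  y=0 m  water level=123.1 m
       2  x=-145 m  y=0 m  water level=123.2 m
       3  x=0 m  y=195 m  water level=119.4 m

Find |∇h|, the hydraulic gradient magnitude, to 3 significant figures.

∂h/∂x = (123.2 − 123.1) / (-145 − 0) = -0.0006897
∂h/∂y = (119.4 − 123.1) / (195 − 0) = -0.01897
|∇h| = √(-0.0006897² + -0.01897²) = 0.01898

0.0190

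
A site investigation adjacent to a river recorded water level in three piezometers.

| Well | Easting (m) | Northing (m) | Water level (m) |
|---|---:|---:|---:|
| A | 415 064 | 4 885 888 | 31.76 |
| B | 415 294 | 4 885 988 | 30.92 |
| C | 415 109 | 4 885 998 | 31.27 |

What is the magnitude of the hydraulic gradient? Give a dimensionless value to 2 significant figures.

0.0042

Taking A as reference: B−A = (230, 100, -0.84); C−A = (45, 110, -0.49).
Solve a·Δx + b·Δy = Δh: det = 230·110 − 45·100 = 20800.
∂h/∂x = [(-0.84)·110 − (-0.49)·100] / 20800 = -0.002087
∂h/∂y = [230·(-0.49) − 45·(-0.84)] / 20800 = -0.003601
|∇h| = √(-0.002087² + -0.003601²) = 0.004162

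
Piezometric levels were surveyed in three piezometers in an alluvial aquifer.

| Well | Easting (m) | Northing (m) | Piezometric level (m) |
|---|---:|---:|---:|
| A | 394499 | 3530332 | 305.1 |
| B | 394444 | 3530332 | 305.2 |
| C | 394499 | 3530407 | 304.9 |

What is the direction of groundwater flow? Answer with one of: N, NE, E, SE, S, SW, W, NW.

∂h/∂x = (305.2 − 305.1) / (394444 − 394499) = -0.001818
∂h/∂y = (304.9 − 305.1) / (3530407 − 3530332) = -0.002667
Flow = −∇h = (+0.001818 east, +0.002667 north), which points northeast.

NE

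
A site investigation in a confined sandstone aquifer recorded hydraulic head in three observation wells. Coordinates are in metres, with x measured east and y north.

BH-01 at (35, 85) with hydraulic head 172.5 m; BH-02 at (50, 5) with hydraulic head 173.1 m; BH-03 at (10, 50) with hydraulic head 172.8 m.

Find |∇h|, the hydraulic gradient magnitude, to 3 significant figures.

0.00781

Differences from BH-01: to BH-02 (Δx, Δy, Δh) = (15, -80, +0.6); to BH-03 = (-25, -35, +0.3).
Solve a·Δx + b·Δy = Δh: det = 15·(-35) − (-25)·(-80) = -2525.
∂h/∂x = [(+0.6)·(-35) − (+0.3)·(-80)] / -2525 = -0.001188
∂h/∂y = [15·(+0.3) − (-25)·(+0.6)] / -2525 = -0.007723
|∇h| = √(-0.001188² + -0.007723²) = 0.007814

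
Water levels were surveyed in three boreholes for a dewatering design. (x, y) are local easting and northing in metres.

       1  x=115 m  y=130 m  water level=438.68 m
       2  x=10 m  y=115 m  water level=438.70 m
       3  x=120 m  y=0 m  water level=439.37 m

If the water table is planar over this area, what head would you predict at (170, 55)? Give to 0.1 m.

With h = a·x + b·y + c and 1 as origin, the differences give:
  (-105)·a + (-15)·b = +0.02
  5·a + (-130)·b = +0.69
Eliminate b (×(-130) and ×(-15), subtract): 13725·a = 7.750 → a = ∂h/∂x = +0.0005647
Back-substitute: b = ∂h/∂y = -0.005286.
h(170, 55) = 438.68 + (+0.0005647)·(55) + (-0.005286)·(-75) = 438.68 +0.031 +0.396 = 439.108 m.

439.1 m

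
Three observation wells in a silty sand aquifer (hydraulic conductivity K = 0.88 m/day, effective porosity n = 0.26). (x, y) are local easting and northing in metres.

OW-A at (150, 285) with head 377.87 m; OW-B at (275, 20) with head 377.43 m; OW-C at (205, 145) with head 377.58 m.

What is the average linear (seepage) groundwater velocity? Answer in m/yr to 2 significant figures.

8.2 m/yr

With h = a·x + b·y + c and OW-A as origin, the differences give:
  125·a + (-265)·b = -0.44
  55·a + (-140)·b = -0.29
Eliminate b (×(-140) and ×(-265), subtract): -2925·a = -15.250 → a = ∂h/∂x = +0.005214
Back-substitute: b = ∂h/∂y = +0.004120.
|∇h| = √(0.005214² + 0.004120²) = 0.006645
Seepage velocity v = K·i/n = 0.88 × 0.006645 / 0.26 = 0.02249 m/day = 8.214 m/yr.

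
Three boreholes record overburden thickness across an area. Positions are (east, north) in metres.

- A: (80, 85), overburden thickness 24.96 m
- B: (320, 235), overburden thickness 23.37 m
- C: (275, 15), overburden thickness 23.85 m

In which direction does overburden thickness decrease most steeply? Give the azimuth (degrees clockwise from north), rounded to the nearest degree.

081°

Differences from A: to B (Δx, Δy, Δh) = (240, 150, -1.59); to C = (195, -70, -1.11).
Solve a·Δx + b·Δy = Δd: det = 240·(-70) − 195·150 = -46050.
∂d/∂x = [(-1.59)·(-70) − (-1.11)·150] / -46050 = -0.006033
∂d/∂y = [240·(-1.11) − 195·(-1.59)] / -46050 = -0.0009479
Steepest decrease is along −∇f: components (+0.006033 E, +0.0009479 N).
Azimuth = atan2(+0.006033, +0.0009479) = 81.1° ≈ 081°.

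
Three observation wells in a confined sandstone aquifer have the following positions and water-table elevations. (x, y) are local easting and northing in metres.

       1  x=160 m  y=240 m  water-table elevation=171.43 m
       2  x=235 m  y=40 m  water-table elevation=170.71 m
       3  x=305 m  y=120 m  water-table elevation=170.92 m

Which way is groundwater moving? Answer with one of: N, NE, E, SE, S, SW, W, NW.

Three-point gradient (reference 1): Δ to 2 = (75, -200, -0.72), Δ to 3 = (145, -120, -0.51).
∂h/∂x = -0.0007800, ∂h/∂y = +0.003307 (det = 20000).
Flow = −∇h = (+0.0007800 east, -0.003307 north), which points south.

S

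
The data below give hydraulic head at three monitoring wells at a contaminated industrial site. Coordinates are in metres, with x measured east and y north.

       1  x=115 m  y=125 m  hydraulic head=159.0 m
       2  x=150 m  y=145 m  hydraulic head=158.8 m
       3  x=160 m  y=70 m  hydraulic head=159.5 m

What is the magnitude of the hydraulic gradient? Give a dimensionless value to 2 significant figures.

Differences from 1: to 2 (Δx, Δy, Δh) = (35, 20, -0.2); to 3 = (45, -55, +0.5).
Solve a·Δx + b·Δy = Δh: det = 35·(-55) − 45·20 = -2825.
∂h/∂x = [(-0.2)·(-55) − (+0.5)·20] / -2825 = -0.0003540
∂h/∂y = [35·(+0.5) − 45·(-0.2)] / -2825 = -0.009381
|∇h| = √(-0.0003540² + -0.009381²) = 0.009388

0.0094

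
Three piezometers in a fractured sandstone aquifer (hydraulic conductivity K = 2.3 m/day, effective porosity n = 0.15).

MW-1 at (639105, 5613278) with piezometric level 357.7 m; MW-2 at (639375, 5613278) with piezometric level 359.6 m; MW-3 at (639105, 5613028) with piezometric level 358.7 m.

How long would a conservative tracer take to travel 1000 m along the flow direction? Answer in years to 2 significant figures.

22 years

∂h/∂x = (359.6 − 357.7) / (639375 − 639105) = +0.007037
∂h/∂y = (358.7 − 357.7) / (5613028 − 5613278) = -0.004000
|∇h| = √(0.007037² + -0.004000²) = 0.008094
Seepage velocity v = K·i/n = 2.3 × 0.008094 / 0.15 = 0.1241 m/day.
t = 1000 / 0.1241 = 8058 days = 22.1 years.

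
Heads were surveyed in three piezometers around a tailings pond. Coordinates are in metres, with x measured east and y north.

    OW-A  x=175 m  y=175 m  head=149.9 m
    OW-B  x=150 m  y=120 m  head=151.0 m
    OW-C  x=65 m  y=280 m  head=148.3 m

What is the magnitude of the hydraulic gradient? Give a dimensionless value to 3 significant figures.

Taking OW-A as reference: OW-B−OW-A = (-25, -55, +1.1); OW-C−OW-A = (-110, 105, -1.6).
Determinant of the coordinate differences = (-25)·105 − (-110)·(-55) = -8675.
∂h/∂x = [(+1.1)·105 − (-1.6)·(-55)] / -8675 = -0.003170
∂h/∂y = [(-25)·(-1.6) − (-110)·(+1.1)] / -8675 = -0.01856
|∇h| = √(-0.003170² + -0.01856²) = 0.01883

0.0188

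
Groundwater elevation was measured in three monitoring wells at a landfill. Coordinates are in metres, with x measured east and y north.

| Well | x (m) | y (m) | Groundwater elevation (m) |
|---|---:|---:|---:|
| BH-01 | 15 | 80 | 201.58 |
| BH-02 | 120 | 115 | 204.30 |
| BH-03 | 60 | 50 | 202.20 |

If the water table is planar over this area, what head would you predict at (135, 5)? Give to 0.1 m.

203.3 m

Three-point gradient (reference BH-01): Δ to BH-02 = (105, 35, +2.72), Δ to BH-03 = (45, -30, +0.62).
∂h/∂x = +0.02186, ∂h/∂y = +0.01213 (det = -4725).
h(135, 5) = 201.58 + (+0.02186)·(120) + (+0.01213)·(-75) = 201.58 +2.623 -0.910 = 203.294 m.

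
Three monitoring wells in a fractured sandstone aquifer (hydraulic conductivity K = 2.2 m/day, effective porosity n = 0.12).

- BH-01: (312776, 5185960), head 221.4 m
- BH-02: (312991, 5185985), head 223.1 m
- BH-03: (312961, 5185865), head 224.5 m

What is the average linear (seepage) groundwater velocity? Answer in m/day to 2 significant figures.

0.31 m/day

Taking BH-01 as reference: BH-02−BH-01 = (215, 25, +1.7); BH-03−BH-01 = (185, -95, +3.1).
Solve a·Δx + b·Δy = Δh: det = 215·(-95) − 185·25 = -25050.
∂h/∂x = [(+1.7)·(-95) − (+3.1)·25] / -25050 = +0.009541
∂h/∂y = [215·(+3.1) − 185·(+1.7)] / -25050 = -0.01405
|∇h| = √(0.009541² + -0.01405²) = 0.01698
Seepage velocity v = K·i/n = 2.2 × 0.01698 / 0.12 = 0.3113 m/day.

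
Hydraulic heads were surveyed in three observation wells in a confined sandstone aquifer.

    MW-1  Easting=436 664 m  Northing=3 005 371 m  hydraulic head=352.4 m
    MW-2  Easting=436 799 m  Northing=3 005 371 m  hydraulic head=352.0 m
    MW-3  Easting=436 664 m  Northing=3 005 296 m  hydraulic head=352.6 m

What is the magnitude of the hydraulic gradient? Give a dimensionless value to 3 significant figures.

0.00399

∂h/∂x = (352.0 − 352.4) / (436799 − 436664) = -0.002963
∂h/∂y = (352.6 − 352.4) / (3005296 − 3005371) = -0.002667
|∇h| = √(-0.002963² + -0.002667²) = 0.003987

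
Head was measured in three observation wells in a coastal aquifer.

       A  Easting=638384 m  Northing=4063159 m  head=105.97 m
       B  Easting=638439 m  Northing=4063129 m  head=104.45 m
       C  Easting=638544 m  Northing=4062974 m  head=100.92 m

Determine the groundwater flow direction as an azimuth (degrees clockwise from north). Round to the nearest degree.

105°

With h = a·x + b·y + c and A as origin, the differences give:
  55·a + (-30)·b = -1.52
  160·a + (-185)·b = -5.05
Eliminate b (×(-185) and ×(-30), subtract): -5375·a = 129.700 → a = ∂h/∂x = -0.02413
Back-substitute: b = ∂h/∂y = +0.006428.
Flow direction (−∇h) has components (+0.02413 E, -0.006428 N).
Azimuth = atan2(E, N) = atan2(+0.02413, -0.006428) = 104.9° ≈ 105°.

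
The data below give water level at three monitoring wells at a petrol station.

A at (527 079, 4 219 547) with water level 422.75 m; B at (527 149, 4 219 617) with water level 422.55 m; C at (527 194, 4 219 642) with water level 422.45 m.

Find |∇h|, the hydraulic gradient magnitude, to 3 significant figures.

0.00202

Differences from A: to B (Δx, Δy, Δh) = (70, 70, -0.20); to C = (115, 95, -0.30).
Determinant of the coordinate differences = 70·95 − 115·70 = -1400.
∂h/∂x = [(-0.20)·95 − (-0.30)·70] / -1400 = -0.001429
∂h/∂y = [70·(-0.30) − 115·(-0.20)] / -1400 = -0.001429
|∇h| = √(-0.001429² + -0.001429²) = 0.002021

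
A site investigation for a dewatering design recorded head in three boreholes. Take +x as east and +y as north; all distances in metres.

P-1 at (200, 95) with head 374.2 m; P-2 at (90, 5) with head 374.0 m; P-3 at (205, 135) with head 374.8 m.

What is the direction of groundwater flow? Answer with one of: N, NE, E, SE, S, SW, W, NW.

Differences from P-1: to P-2 (Δx, Δy, Δh) = (-110, -90, -0.2); to P-3 = (5, 40, +0.6).
Determinant of the coordinate differences = (-110)·40 − 5·(-90) = -3950.
∂h/∂x = [(-0.2)·40 − (+0.6)·(-90)] / -3950 = -0.01165
∂h/∂y = [(-110)·(+0.6) − 5·(-0.2)] / -3950 = +0.01646
Flow = −∇h = (+0.01165 east, -0.01646 north), which points southeast.

SE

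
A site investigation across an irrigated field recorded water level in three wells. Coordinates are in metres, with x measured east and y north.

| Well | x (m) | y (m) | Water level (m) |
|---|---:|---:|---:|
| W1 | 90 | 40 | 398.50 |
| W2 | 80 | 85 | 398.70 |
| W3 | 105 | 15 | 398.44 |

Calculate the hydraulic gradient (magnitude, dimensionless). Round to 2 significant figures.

Taking W1 as reference: W2−W1 = (-10, 45, +0.20); W3−W1 = (15, -25, -0.06).
Determinant of the coordinate differences = (-10)·(-25) − 15·45 = -425.
∂h/∂x = [(+0.20)·(-25) − (-0.06)·45] / -425 = +0.005412
∂h/∂y = [(-10)·(-0.06) − 15·(+0.20)] / -425 = +0.005647
|∇h| = √(0.005412² + 0.005647²) = 0.007822

0.0078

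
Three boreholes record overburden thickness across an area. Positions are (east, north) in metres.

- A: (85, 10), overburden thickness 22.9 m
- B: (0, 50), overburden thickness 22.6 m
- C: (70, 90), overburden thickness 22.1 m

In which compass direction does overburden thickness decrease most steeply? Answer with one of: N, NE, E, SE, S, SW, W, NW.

Three-point gradient (reference A): Δ to B = (-85, 40, -0.3), Δ to C = (-15, 80, -0.8).
∂d/∂x = -0.001290, ∂d/∂y = -0.01024 (det = -6200).
Steepest decrease is along −∇f = (+0.001290 E, +0.01024 N) → north.

N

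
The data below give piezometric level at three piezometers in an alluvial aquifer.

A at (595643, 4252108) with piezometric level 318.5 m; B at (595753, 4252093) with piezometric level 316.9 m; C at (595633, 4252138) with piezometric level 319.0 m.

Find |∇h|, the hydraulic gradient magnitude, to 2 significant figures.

With h = a·x + b·y + c and A as origin, the differences give:
  110·a + (-15)·b = -1.6
  (-10)·a + 30·b = +0.5
Eliminate b (×30 and ×(-15), subtract): 3150·a = -40.50 → a = ∂h/∂x = -0.01286
Back-substitute: b = ∂h/∂y = +0.01238.
|∇h| = √(-0.01286² + 0.01238²) = 0.01785

0.018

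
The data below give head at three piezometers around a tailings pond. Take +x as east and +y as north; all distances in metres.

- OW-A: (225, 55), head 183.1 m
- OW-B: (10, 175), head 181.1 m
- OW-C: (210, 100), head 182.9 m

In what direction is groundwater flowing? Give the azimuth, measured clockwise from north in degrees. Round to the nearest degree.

281°

With h = a·x + b·y + c and OW-A as origin, the differences give:
  (-215)·a + 120·b = -2.0
  (-15)·a + 45·b = -0.2
Eliminate b (×45 and ×120, subtract): -7875·a = -66.00 → a = ∂h/∂x = +0.008381
Back-substitute: b = ∂h/∂y = -0.001651.
Flow direction (−∇h) has components (-0.008381 E, +0.001651 N).
Azimuth = atan2(E, N) = atan2(-0.008381, +0.001651) = 281.1° ≈ 281°.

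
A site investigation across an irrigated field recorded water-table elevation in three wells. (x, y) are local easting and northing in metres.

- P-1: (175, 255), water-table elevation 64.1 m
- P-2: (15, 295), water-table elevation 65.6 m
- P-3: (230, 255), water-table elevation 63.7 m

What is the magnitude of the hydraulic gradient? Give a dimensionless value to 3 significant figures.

0.0111

Differences from P-1: to P-2 (Δx, Δy, Δh) = (-160, 40, +1.5); to P-3 = (55, 0, -0.4).
Solve a·Δx + b·Δy = Δh: det = (-160)·0 − 55·40 = -2200.
∂h/∂x = [(+1.5)·0 − (-0.4)·40] / -2200 = -0.007273
∂h/∂y = [(-160)·(-0.4) − 55·(+1.5)] / -2200 = +0.008409
|∇h| = √(-0.007273² + 0.008409²) = 0.01112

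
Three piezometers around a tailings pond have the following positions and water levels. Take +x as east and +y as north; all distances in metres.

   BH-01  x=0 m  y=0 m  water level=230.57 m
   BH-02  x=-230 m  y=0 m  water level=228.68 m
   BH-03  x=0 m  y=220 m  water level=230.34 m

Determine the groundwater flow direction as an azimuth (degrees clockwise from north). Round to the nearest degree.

∂h/∂x = (228.68 − 230.57) / (-230 − 0) = +0.008217
∂h/∂y = (230.34 − 230.57) / (220 − 0) = -0.001045
Flow direction (−∇h) has components (-0.008217 E, +0.001045 N).
Azimuth = atan2(E, N) = atan2(-0.008217, +0.001045) = 277.3° ≈ 277°.

277°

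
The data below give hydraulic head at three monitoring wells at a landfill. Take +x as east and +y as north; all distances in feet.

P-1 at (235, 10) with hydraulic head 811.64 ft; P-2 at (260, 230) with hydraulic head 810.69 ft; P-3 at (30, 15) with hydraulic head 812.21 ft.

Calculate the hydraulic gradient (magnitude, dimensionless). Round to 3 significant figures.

0.00492

Three-point gradient (reference P-1): Δ to P-2 = (25, 220, -0.95), Δ to P-3 = (-205, 5, +0.57).
∂h/∂x = -0.002878, ∂h/∂y = -0.003991 (det = 45225).
|∇h| = √(-0.002878² + -0.003991²) = 0.00492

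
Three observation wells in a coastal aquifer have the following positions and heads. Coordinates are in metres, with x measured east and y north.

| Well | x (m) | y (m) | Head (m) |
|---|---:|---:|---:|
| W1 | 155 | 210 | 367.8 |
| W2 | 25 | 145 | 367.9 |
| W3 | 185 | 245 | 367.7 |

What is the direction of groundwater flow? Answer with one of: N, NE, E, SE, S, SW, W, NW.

Differences from W1: to W2 (Δx, Δy, Δh) = (-130, -65, +0.1); to W3 = (30, 35, -0.1).
Solve a·Δx + b·Δy = Δh: det = (-130)·35 − 30·(-65) = -2600.
∂h/∂x = [(+0.1)·35 − (-0.1)·(-65)] / -2600 = +0.001154
∂h/∂y = [(-130)·(-0.1) − 30·(+0.1)] / -2600 = -0.003846
Flow = −∇h = (-0.001154 east, +0.003846 north), which points north.

N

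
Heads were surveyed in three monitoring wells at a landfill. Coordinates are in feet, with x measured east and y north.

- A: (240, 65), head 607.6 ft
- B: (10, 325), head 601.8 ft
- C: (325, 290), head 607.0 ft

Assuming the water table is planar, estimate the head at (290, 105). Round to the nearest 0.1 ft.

Three-point gradient (reference A): Δ to B = (-230, 260, -5.8), Δ to C = (85, 225, -0.6).
∂h/∂x = +0.01556, ∂h/∂y = -0.008544 (det = -73850).
h(290, 105) = 607.6 + (+0.01556)·(50) + (-0.008544)·(40) = 607.6 +0.778 -0.342 = 608.036 ft.

608.0 ft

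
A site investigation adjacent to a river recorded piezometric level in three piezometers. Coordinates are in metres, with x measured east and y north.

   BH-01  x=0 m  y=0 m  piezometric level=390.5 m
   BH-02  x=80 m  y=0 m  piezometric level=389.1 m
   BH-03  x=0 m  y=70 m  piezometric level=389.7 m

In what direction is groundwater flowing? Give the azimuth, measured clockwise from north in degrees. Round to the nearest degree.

∂h/∂x = (389.1 − 390.5) / (80 − 0) = -0.01750
∂h/∂y = (389.7 − 390.5) / (70 − 0) = -0.01143
Flow direction (−∇h) has components (+0.01750 E, +0.01143 N).
Azimuth = atan2(E, N) = atan2(+0.01750, +0.01143) = 56.9° ≈ 057°.

057°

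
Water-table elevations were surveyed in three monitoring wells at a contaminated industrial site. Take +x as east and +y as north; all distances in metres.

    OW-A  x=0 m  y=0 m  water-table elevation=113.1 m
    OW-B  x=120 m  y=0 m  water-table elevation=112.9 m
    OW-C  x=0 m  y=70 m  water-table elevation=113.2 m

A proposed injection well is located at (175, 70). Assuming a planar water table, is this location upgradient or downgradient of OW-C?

∂h/∂x = (112.9 − 113.1) / (120 − 0) = -0.001667
∂h/∂y = (113.2 − 113.1) / (70 − 0) = +0.001429
Head at (175, 70) = 113.1 + (-0.001667)·(175) + (+0.001429)·(70) = 112.91 m.
That is lower than the 113.2 m at OW-C, so the point is downgradient.

downgradient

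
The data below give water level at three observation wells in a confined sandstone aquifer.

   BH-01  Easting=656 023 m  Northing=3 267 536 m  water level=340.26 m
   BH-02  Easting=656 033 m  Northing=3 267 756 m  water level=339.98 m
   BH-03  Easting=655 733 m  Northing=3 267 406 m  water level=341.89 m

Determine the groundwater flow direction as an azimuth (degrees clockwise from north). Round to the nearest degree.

079°

With h = a·x + b·y + c and BH-01 as origin, the differences give:
  10·a + 220·b = -0.28
  (-290)·a + (-130)·b = +1.63
Eliminate b (×(-130) and ×220, subtract): 62500·a = -322.200 → a = ∂h/∂x = -0.005155
Back-substitute: b = ∂h/∂y = -0.001038.
Flow direction (−∇h) has components (+0.005155 E, +0.001038 N).
Azimuth = atan2(E, N) = atan2(+0.005155, +0.001038) = 78.6° ≈ 079°.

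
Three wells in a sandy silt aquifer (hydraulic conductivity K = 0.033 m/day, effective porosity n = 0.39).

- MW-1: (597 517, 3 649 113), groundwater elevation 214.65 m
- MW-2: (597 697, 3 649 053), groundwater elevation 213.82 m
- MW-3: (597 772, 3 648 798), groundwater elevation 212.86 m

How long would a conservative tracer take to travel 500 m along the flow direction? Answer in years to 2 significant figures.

3500 years

Taking MW-1 as reference: MW-2−MW-1 = (180, -60, -0.83); MW-3−MW-1 = (255, -315, -1.79).
Determinant of the coordinate differences = 180·(-315) − 255·(-60) = -41400.
∂h/∂x = [(-0.83)·(-315) − (-1.79)·(-60)] / -41400 = -0.003721
∂h/∂y = [180·(-1.79) − 255·(-0.83)] / -41400 = +0.002670
|∇h| = √(-0.003721² + 0.002670²) = 0.00458
Seepage velocity v = K·i/n = 0.033 × 0.00458 / 0.39 = 0.0003875 m/day.
t = 500 / 0.0003875 = 1.29e+06 days = 3.53e+03 years.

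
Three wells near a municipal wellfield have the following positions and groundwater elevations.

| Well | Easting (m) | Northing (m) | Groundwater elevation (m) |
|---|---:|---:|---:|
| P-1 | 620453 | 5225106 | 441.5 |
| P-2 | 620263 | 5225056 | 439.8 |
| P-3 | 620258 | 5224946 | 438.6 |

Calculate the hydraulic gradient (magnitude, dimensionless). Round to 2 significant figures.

Three-point gradient (reference P-1): Δ to P-2 = (-190, -50, -1.7), Δ to P-3 = (-195, -160, -2.9).
∂h/∂x = +0.006150, ∂h/∂y = +0.01063 (det = 20650).
|∇h| = √(0.006150² + 0.01063²) = 0.01228

0.012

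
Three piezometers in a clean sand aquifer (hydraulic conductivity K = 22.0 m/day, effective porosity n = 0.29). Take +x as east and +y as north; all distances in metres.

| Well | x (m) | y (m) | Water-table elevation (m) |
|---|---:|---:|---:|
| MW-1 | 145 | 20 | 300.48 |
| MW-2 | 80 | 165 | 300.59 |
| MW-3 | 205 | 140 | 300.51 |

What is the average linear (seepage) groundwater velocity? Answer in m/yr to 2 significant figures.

With h = a·x + b·y + c and MW-1 as origin, the differences give:
  (-65)·a + 145·b = +0.11
  60·a + 120·b = +0.03
Eliminate b (×120 and ×145, subtract): -16500·a = 8.850 → a = ∂h/∂x = -0.0005364
Back-substitute: b = ∂h/∂y = +0.0005182.
|∇h| = √(-0.0005364² + 0.0005182²) = 0.0007458
Seepage velocity v = K·i/n = 22.0 × 0.0007458 / 0.29 = 0.05658 m/day = 20.67 m/yr.

21 m/yr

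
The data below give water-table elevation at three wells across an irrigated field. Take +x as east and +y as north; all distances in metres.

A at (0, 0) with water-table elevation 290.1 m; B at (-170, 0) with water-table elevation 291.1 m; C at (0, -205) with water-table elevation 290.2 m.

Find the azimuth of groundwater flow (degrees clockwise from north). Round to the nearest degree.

085°

∂h/∂x = (291.1 − 290.1) / (-170 − 0) = -0.005882
∂h/∂y = (290.2 − 290.1) / (-205 − 0) = -0.0004878
Flow direction (−∇h) has components (+0.005882 E, +0.0004878 N).
Azimuth = atan2(E, N) = atan2(+0.005882, +0.0004878) = 85.3° ≈ 085°.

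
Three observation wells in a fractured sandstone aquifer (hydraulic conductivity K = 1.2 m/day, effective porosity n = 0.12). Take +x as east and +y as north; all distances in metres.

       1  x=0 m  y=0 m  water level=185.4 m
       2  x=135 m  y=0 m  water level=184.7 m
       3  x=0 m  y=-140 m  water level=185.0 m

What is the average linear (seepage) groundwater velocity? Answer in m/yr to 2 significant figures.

∂h/∂x = (184.7 − 185.4) / (135 − 0) = -0.005185
∂h/∂y = (185.0 − 185.4) / (-140 − 0) = +0.002857
|∇h| = √(-0.005185² + 0.002857²) = 0.00592
Seepage velocity v = K·i/n = 1.2 × 0.00592 / 0.12 = 0.0592 m/day = 21.62 m/yr.

22 m/yr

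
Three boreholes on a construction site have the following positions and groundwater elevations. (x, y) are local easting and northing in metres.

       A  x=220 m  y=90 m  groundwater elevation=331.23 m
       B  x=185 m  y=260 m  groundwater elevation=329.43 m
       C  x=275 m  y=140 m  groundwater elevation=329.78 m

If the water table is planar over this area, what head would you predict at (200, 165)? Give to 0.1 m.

Taking A as reference: B−A = (-35, 170, -1.80); C−A = (55, 50, -1.45).
Solve a·Δx + b·Δy = Δh: det = (-35)·50 − 55·170 = -11100.
∂h/∂x = [(-1.80)·50 − (-1.45)·170] / -11100 = -0.01410
∂h/∂y = [(-35)·(-1.45) − 55·(-1.80)] / -11100 = -0.01349
h(200, 165) = 331.23 + (-0.01410)·(-20) + (-0.01349)·(75) = 331.23 +0.282 -1.012 = 330.500 m.

330.5 m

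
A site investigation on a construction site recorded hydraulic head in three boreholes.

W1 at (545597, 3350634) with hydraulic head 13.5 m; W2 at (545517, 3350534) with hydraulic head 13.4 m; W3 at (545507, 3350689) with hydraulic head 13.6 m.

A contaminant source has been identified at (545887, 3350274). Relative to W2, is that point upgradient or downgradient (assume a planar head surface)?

downgradient

With h = a·x + b·y + c and W1 as origin, the differences give:
  (-80)·a + (-100)·b = -0.1
  (-90)·a + 55·b = +0.1
Eliminate b (×55 and ×(-100), subtract): -13400·a = 4.50 → a = ∂h/∂x = -0.0003358
Back-substitute: b = ∂h/∂y = +0.001269.
Head at (545887, 3350274) = 13.5 + (-0.0003358)·(290) + (+0.001269)·(-360) = 12.95 m.
That is lower than the 13.4 m at W2, so the point is downgradient.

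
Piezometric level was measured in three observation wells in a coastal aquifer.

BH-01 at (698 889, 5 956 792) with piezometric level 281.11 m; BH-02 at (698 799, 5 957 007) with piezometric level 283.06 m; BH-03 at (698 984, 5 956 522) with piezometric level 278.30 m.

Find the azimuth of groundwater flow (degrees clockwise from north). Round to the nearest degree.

229°

With h = a·x + b·y + c and BH-01 as origin, the differences give:
  (-90)·a + 215·b = +1.95
  95·a + (-270)·b = -2.81
Eliminate b (×(-270) and ×215, subtract): 3875·a = 77.650 → a = ∂h/∂x = +0.02004
Back-substitute: b = ∂h/∂y = +0.01746.
Flow direction (−∇h) has components (-0.02004 E, -0.01746 N).
Azimuth = atan2(E, N) = atan2(-0.02004, -0.01746) = 228.9° ≈ 229°.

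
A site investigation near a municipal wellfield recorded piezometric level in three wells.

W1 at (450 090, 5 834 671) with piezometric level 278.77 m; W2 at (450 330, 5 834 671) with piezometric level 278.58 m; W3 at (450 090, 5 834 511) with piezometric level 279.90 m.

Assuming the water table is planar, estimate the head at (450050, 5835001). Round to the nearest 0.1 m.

∂h/∂x = (278.58 − 278.77) / (450330 − 450090) = -0.0007917
∂h/∂y = (279.90 − 278.77) / (5834511 − 5834671) = -0.007062
h(450050, 5835001) = 278.77 + (-0.0007917)·(-40) + (-0.007062)·(330) = 278.77 +0.032 -2.331 = 276.471 m.

276.5 m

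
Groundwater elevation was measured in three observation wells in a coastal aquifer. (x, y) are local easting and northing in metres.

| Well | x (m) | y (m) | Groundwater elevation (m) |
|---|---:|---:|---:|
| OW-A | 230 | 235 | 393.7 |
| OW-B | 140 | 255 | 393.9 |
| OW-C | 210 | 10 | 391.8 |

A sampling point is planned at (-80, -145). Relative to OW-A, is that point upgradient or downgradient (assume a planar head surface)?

Taking OW-A as reference: OW-B−OW-A = (-90, 20, +0.2); OW-C−OW-A = (-20, -225, -1.9).
Determinant of the coordinate differences = (-90)·(-225) − (-20)·20 = 20650.
∂h/∂x = [(+0.2)·(-225) − (-1.9)·20] / 20650 = -0.0003390
∂h/∂y = [(-90)·(-1.9) − (-20)·(+0.2)] / 20650 = +0.008475
Head at (-80, -145) = 393.7 + (-0.0003390)·(-310) + (+0.008475)·(-380) = 390.58 m.
That is lower than the 393.7 m at OW-A, so the point is downgradient.

downgradient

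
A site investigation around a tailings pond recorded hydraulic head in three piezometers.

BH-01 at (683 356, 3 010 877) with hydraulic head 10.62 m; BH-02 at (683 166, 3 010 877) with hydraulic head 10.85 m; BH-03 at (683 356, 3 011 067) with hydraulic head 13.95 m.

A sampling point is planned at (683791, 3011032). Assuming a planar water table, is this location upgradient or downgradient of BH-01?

upgradient

∂h/∂x = (10.85 − 10.62) / (683166 − 683356) = -0.001211
∂h/∂y = (13.95 − 10.62) / (3011067 − 3010877) = +0.01753
Head at (683791, 3011032) = 10.62 + (-0.001211)·(435) + (+0.01753)·(155) = 12.81 m.
That is higher than the 10.62 m at BH-01, so the point is upgradient.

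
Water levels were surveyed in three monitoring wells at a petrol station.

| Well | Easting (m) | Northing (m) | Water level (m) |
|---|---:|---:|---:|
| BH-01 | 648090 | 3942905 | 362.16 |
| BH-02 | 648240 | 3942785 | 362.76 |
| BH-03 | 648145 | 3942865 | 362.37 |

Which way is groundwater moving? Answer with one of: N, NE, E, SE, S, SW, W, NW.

NW

Three-point gradient (reference BH-01): Δ to BH-02 = (150, -120, +0.60), Δ to BH-03 = (55, -40, +0.21).
∂h/∂x = +0.002000, ∂h/∂y = -0.002500 (det = 600).
Flow = −∇h = (-0.002000 east, +0.002500 north), which points northwest.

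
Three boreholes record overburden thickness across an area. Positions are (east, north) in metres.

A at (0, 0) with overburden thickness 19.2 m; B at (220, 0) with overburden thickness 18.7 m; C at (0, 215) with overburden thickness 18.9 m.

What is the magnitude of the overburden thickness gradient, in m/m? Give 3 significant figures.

∂d/∂x = (18.7 − 19.2) / (220 − 0) = -0.002273
∂d/∂y = (18.9 − 19.2) / (215 − 0) = -0.001395
|∇f| = √(-0.002273² + -0.001395²) = 0.002667 m/m

0.00267 m/m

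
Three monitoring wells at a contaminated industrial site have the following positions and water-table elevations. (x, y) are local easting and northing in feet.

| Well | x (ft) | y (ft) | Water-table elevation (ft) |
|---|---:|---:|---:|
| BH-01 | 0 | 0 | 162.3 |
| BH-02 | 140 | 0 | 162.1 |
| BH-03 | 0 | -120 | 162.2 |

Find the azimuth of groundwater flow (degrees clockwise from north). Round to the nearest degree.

∂h/∂x = (162.1 − 162.3) / (140 − 0) = -0.001429
∂h/∂y = (162.2 − 162.3) / (-120 − 0) = +0.0008333
Flow direction (−∇h) has components (+0.001429 E, -0.0008333 N).
Azimuth = atan2(E, N) = atan2(+0.001429, -0.0008333) = 120.3° ≈ 120°.

120°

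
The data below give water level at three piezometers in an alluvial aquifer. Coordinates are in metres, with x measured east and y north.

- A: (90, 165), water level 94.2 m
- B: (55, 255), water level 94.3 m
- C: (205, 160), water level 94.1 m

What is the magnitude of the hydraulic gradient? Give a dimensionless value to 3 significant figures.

0.00115

Differences from A: to B (Δx, Δy, Δh) = (-35, 90, +0.1); to C = (115, -5, -0.1).
Solve a·Δx + b·Δy = Δh: det = (-35)·(-5) − 115·90 = -10175.
∂h/∂x = [(+0.1)·(-5) − (-0.1)·90] / -10175 = -0.0008354
∂h/∂y = [(-35)·(-0.1) − 115·(+0.1)] / -10175 = +0.0007862
|∇h| = √(-0.0008354² + 0.0007862²) = 0.001147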